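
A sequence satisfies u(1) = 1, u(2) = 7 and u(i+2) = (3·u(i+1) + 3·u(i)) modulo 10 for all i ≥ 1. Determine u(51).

Computing terms: u(1) = 1,  u(2) = 7,  u(3) = 4,  u(4) = 3,  u(5) = 1,  u(6) = 2,  u(7) = 9,  u(8) = 3,  u(9) = 6,  u(10) = 7,  u(11) = 9,  u(12) = 8,  u(13) = 1,  u(14) = 7.
The sequence repeats with period 12.
So u(51) = u(1 + ((51-1) mod 12)) = u(3) = 4.

4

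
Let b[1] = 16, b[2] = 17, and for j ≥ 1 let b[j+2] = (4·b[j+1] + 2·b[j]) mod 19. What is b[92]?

17

b[1] = 16, b[2] = 17, b[3] = 5, b[4] = 16, b[5] = 17.
Since (b[4], b[5]) = (b[1], b[2]) = (16, 17) (two consecutive terms determine the rest), the sequence is periodic with period 3.
So b[92] = b[1 + ((92-1) mod 3)] = b[2] = 17.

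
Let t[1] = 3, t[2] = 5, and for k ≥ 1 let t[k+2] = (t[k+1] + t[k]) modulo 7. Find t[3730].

5

We have t[1] = 3, t[2] = 5, t[3] = 1, t[4] = 6, t[5] = 0, t[6] = 6, t[7] = 6, t[8] = 5, t[9] = 4, t[10] = 2, t[11] = 6, t[12] = 1, t[13] = 0, t[14] = 1, t[15] = 1, t[16] = 2, t[17] = 3, t[18] = 5.
Since (t[17], t[18]) = (t[1], t[2]) = (3, 5) (two consecutive terms determine the rest), the sequence is periodic with period 16.
So t[3730] = t[1 + ((3730-1) mod 16)] = t[2] = 5.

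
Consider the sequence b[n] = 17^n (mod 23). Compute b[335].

Computing terms: b[1] = 17; b[2] = 13; b[3] = 14; b[4] = 8; b[5] = 21; b[6] = 12; b[7] = 20; b[8] = 18; b[9] = 7; b[10] = 4; b[11] = 22; b[12] = 6; b[13] = 10; b[14] = 9; b[15] = 15; b[16] = 2; b[17] = 11; b[18] = 3; b[19] = 5; b[20] = 16; b[21] = 19; b[22] = 1; b[23] = 17.
Since b[23] = b[1] = 17, the sequence is periodic with period 22.
So b[335] = b[1 + ((335-1) mod 22)] = b[5] = 21.

21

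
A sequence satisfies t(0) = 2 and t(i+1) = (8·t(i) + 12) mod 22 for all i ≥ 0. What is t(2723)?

t(0) = 2,  t(1) = 6,  t(2) = 16,  t(3) = 8,  t(4) = 10,  t(5) = 4,  t(6) = 0,  t(7) = 12,  t(8) = 20,  t(9) = 18,  t(10) = 2.
Since t(10) = t(0) = 2, the sequence is periodic with period 10.
(2723 - 0) mod 10 = 3, so t(2723) = t(3) = 8.

8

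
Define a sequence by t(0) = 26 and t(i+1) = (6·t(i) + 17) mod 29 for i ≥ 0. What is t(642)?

We have t(0) = 26; t(1) = 28; t(2) = 11; t(3) = 25; t(4) = 22; t(5) = 4; t(6) = 12; t(7) = 2; t(8) = 0; t(9) = 17; t(10) = 3; t(11) = 6; t(12) = 24; t(13) = 16; t(14) = 26.
The sequence repeats with period 14.
So t(642) = t(0 + ((642-0) mod 14)) = t(12) = 24.

24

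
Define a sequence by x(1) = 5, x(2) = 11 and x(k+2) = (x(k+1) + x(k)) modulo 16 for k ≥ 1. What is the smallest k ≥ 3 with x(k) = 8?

Computing terms: x(1) = 5,  x(2) = 11,  x(3) = 0,  x(4) = 11,  x(5) = 11,  x(6) = 6,  x(7) = 1,  x(8) = 7,  x(9) = 8,  x(10) = 15,  x(11) = 7,  x(12) = 6,  x(13) = 13,  x(14) = 3,  x(15) = 0,  x(16) = 3,  x(17) = 3,  x(18) = 6,  x(19) = 9,  x(20) = 15,  x(21) = 8,  x(22) = 7,  x(23) = 15,  x(24) = 6,  x(25) = 5,  x(26) = 11.
Since (x(25), x(26)) = (x(1), x(2)) = (5, 11) (two consecutive terms determine the rest), the sequence is periodic with period 24.
The value 8 first appears (with k ≥ 3) at x(9).

9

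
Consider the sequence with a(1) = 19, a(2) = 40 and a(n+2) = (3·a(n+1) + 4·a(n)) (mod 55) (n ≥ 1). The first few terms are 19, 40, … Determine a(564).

We have a(1) = 19; a(2) = 40; a(3) = 31; a(4) = 33; a(5) = 3; a(6) = 31; a(7) = 50; a(8) = 54; a(9) = 32; a(10) = 37; a(11) = 19; a(12) = 40.
Since (a(11), a(12)) = (a(1), a(2)) = (19, 40) (two consecutive terms determine the rest), the sequence is periodic with period 10.
So a(564) = a(1 + ((564-1) mod 10)) = a(4) = 33.

33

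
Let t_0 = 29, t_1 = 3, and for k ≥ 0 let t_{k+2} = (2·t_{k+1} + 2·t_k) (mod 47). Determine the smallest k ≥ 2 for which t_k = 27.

11

We have t_0 = 29; t_1 = 3; t_2 = 17; t_3 = 40; t_4 = 20; t_5 = 26; t_6 = 45; t_7 = 1; t_8 = 45; t_9 = 45; t_{10} = 39; t_{11} = 27; t_{12} = 38; t_{13} = 36; t_{14} = 7; t_{15} = 39; t_{16} = 45; t_{17} = 27; t_{18} = 3; t_{19} = 13; t_{20} = 32; t_{21} = 43; t_{22} = 9; t_{23} = 10; t_{24} = 38; t_{25} = 2; t_{26} = 33; t_{27} = 23; t_{28} = 18; t_{29} = 35; t_{30} = 12; t_{31} = 0; t_{32} = 24; t_{33} = 1; t_{34} = 3; t_{35} = 8; t_{36} = 22; t_{37} = 13; t_{38} = 23; t_{39} = 25; t_{40} = 2; t_{41} = 7; t_{42} = 18; t_{43} = 3; t_{44} = 42; t_{45} = 43; t_{46} = 29; t_{47} = 3.
Since (t_{46}, t_{47}) = (t_0, t_1) = (29, 3) (two consecutive terms determine the rest), the sequence is periodic with period 46.
The value 27 first appears (with k ≥ 2) at t_{11}.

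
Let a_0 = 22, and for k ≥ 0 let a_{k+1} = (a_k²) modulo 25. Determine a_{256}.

21

Listing terms: a_0 = 22, a_1 = 9, a_2 = 6, a_3 = 11, a_4 = 21, a_5 = 16, a_6 = 6.
Since a_6 = a_2 = 6, the sequence is eventually periodic: after a pre-period of length 2 it cycles with period 4.
For k ≥ 2, a_k depends only on (k - 2) mod 4. (256 - 2) mod 4 = 2, so a_{256} = a_4 = 21.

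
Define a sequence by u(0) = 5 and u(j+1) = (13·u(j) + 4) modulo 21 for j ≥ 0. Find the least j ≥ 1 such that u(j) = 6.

1

Computing terms: u(0) = 5, u(1) = 6, u(2) = 19, u(3) = 20, u(4) = 12, u(5) = 13, u(6) = 5.
Since u(6) = u(0) = 5, the sequence is periodic with period 6.
The value 6 first appears (with j ≥ 1) at u(1).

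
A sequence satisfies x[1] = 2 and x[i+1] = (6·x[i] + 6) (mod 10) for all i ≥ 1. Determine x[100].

6

Computing terms: x[1] = 2,  x[2] = 8,  x[3] = 4,  x[4] = 0,  x[5] = 6,  x[6] = 2.
The sequence repeats with period 5.
So x[100] = x[1 + ((100-1) mod 5)] = x[5] = 6.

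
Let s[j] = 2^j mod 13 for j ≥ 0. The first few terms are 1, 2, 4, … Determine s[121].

2

We have s[0] = 1,  s[1] = 2,  s[2] = 4,  s[3] = 8,  s[4] = 3,  s[5] = 6,  s[6] = 12,  s[7] = 11,  s[8] = 9,  s[9] = 5,  s[10] = 10,  s[11] = 7,  s[12] = 1.
The sequence repeats with period 12.
So s[121] = s[0 + ((121-0) mod 12)] = s[1] = 2.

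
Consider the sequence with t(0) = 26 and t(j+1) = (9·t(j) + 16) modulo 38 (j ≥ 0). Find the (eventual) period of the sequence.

Computing terms: t(0) = 26; t(1) = 22; t(2) = 24; t(3) = 4; t(4) = 14; t(5) = 28; t(6) = 2; t(7) = 34; t(8) = 18; t(9) = 26.
Since t(9) = t(0) = 26, the sequence is periodic with period 9.

9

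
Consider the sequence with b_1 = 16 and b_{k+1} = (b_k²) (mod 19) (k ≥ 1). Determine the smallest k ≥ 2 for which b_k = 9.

b_1 = 16; b_2 = 9; b_3 = 5; b_4 = 6; b_5 = 17; b_6 = 4; b_7 = 16.
Since b_7 = b_1 = 16, the sequence is periodic with period 6.
The value 9 first appears (with k ≥ 2) at b_2.

2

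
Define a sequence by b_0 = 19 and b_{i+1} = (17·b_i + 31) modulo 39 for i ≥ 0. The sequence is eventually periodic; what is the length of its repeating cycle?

Computing terms: b_0 = 19; b_1 = 3; b_2 = 4; b_3 = 21; b_4 = 37; b_5 = 36; b_6 = 19.
The sequence repeats with period 6.

6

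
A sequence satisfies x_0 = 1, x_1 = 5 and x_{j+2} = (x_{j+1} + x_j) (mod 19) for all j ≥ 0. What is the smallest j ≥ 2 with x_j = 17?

4

Computing terms: x_0 = 1; x_1 = 5; x_2 = 6; x_3 = 11; x_4 = 17; x_5 = 9; x_6 = 7; x_7 = 16; x_8 = 4; x_9 = 1; x_{10} = 5.
The sequence repeats with period 9.
The value 17 first appears (with j ≥ 2) at x_4.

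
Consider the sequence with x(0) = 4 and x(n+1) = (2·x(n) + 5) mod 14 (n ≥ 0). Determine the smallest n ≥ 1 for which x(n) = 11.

3

x(0) = 4,  x(1) = 13,  x(2) = 3,  x(3) = 11,  x(4) = 13.
Since x(4) = x(1) = 13, the sequence is eventually periodic: after a pre-period of length 1 it cycles with period 3.
The value 11 first appears (with n ≥ 1) at x(3).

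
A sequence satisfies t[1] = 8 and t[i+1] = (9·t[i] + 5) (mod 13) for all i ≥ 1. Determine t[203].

Listing terms: t[1] = 8; t[2] = 12; t[3] = 9; t[4] = 8.
Since t[4] = t[1] = 8, the sequence is periodic with period 3.
So t[203] = t[1 + ((203-1) mod 3)] = t[2] = 12.

12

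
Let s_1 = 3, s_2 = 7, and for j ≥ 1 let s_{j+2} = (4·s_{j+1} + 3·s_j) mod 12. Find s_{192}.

1

Listing terms: s_1 = 3; s_2 = 7; s_3 = 1; s_4 = 1; s_5 = 7; s_6 = 7; s_7 = 1.
Since (s_6, s_7) = (s_2, s_3) = (7, 1) (two consecutive terms determine the rest), the sequence is eventually periodic: after a pre-period of length 1 it cycles with period 4.
For j ≥ 2, s_j depends only on (j - 2) mod 4. (192 - 2) mod 4 = 2, so s_{192} = s_4 = 1.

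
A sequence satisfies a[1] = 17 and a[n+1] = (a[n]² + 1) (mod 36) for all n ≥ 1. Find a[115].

17

a[1] = 17,  a[2] = 2,  a[3] = 5,  a[4] = 26,  a[5] = 29,  a[6] = 14,  a[7] = 17.
Since a[7] = a[1] = 17, the sequence is periodic with period 6.
(115 - 1) mod 6 = 0, so a[115] = a[1] = 17.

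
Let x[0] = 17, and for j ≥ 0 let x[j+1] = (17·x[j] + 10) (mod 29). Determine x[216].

x[0] = 17, x[1] = 9, x[2] = 18, x[3] = 26, x[4] = 17.
The sequence repeats with period 4.
So x[216] = x[0 + ((216-0) mod 4)] = x[0] = 17.

17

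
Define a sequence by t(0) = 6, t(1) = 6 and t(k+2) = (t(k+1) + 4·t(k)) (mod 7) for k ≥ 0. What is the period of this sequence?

48

t(0) = 6, t(1) = 6, t(2) = 2, t(3) = 5, t(4) = 6, t(5) = 5, t(6) = 1, t(7) = 0, t(8) = 4, t(9) = 4, t(10) = 6, t(11) = 1, t(12) = 4, t(13) = 1, t(14) = 3, t(15) = 0, t(16) = 5, t(17) = 5, t(18) = 4, t(19) = 3, t(20) = 5, t(21) = 3, t(22) = 2, t(23) = 0, t(24) = 1, t(25) = 1, t(26) = 5, t(27) = 2, t(28) = 1, t(29) = 2, t(30) = 6, t(31) = 0, t(32) = 3, t(33) = 3, t(34) = 1, t(35) = 6, t(36) = 3, t(37) = 6, t(38) = 4, t(39) = 0, t(40) = 2, t(41) = 2, t(42) = 3, t(43) = 4, t(44) = 2, t(45) = 4, t(46) = 5, t(47) = 0, t(48) = 6, t(49) = 6.
The sequence repeats with period 48.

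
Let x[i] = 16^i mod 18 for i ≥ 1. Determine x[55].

16

We have x[1] = 16, x[2] = 4, x[3] = 10, x[4] = 16.
The sequence repeats with period 3.
(55 - 1) mod 3 = 0, so x[55] = x[1] = 16.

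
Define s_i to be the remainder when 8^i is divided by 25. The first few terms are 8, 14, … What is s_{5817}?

Computing terms: s_1 = 8,  s_2 = 14,  s_3 = 12,  s_4 = 21,  s_5 = 18,  s_6 = 19,  s_7 = 2,  s_8 = 16,  s_9 = 3,  s_{10} = 24,  s_{11} = 17,  s_{12} = 11,  s_{13} = 13,  s_{14} = 4,  s_{15} = 7,  s_{16} = 6,  s_{17} = 23,  s_{18} = 9,  s_{19} = 22,  s_{20} = 1,  s_{21} = 8.
Since s_{21} = s_1 = 8, the sequence is periodic with period 20.
So s_{5817} = s_{1 + ((5817-1) mod 20)} = s_{17} = 23.

23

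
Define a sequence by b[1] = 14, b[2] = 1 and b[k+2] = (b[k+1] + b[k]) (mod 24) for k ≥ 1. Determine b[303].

15

Computing terms: b[1] = 14,  b[2] = 1,  b[3] = 15,  b[4] = 16,  b[5] = 7,  b[6] = 23,  b[7] = 6,  b[8] = 5,  b[9] = 11,  b[10] = 16,  b[11] = 3,  b[12] = 19,  b[13] = 22,  b[14] = 17,  b[15] = 15,  b[16] = 8,  b[17] = 23,  b[18] = 7,  b[19] = 6,  b[20] = 13,  b[21] = 19,  b[22] = 8,  b[23] = 3,  b[24] = 11,  b[25] = 14,  b[26] = 1.
The sequence repeats with period 24.
So b[303] = b[1 + ((303-1) mod 24)] = b[15] = 15.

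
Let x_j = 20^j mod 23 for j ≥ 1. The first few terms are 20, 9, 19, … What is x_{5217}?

19

Listing terms: x_1 = 20; x_2 = 9; x_3 = 19; x_4 = 12; x_5 = 10; x_6 = 16; x_7 = 21; x_8 = 6; x_9 = 5; x_{10} = 8; x_{11} = 22; x_{12} = 3; x_{13} = 14; x_{14} = 4; x_{15} = 11; x_{16} = 13; x_{17} = 7; x_{18} = 2; x_{19} = 17; x_{20} = 18; x_{21} = 15; x_{22} = 1; x_{23} = 20.
The sequence repeats with period 22.
(5217 - 1) mod 22 = 2, so x_{5217} = x_3 = 19.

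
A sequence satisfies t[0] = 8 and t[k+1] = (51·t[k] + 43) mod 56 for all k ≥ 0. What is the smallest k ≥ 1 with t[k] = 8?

12

We have t[0] = 8, t[1] = 3, t[2] = 28, t[3] = 15, t[4] = 24, t[5] = 35, t[6] = 36, t[7] = 31, t[8] = 0, t[9] = 43, t[10] = 52, t[11] = 7, t[12] = 8.
The sequence repeats with period 12.
The value 8 next appears (with k ≥ 1) at t[12].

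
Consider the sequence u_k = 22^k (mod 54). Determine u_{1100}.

52

Computing terms: u_1 = 22, u_2 = 52, u_3 = 10, u_4 = 4, u_5 = 34, u_6 = 46, u_7 = 40, u_8 = 16, u_9 = 28, u_{10} = 22.
Since u_{10} = u_1 = 22, the sequence is periodic with period 9.
So u_{1100} = u_{1 + ((1100-1) mod 9)} = u_2 = 52.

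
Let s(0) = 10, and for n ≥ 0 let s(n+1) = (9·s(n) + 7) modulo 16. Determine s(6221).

5

Listing terms: s(0) = 10; s(1) = 1; s(2) = 0; s(3) = 7; s(4) = 6; s(5) = 13; s(6) = 12; s(7) = 3; s(8) = 2; s(9) = 9; s(10) = 8; s(11) = 15; s(12) = 14; s(13) = 5; s(14) = 4; s(15) = 11; s(16) = 10.
The sequence repeats with period 16.
So s(6221) = s(0 + ((6221-0) mod 16)) = s(13) = 5.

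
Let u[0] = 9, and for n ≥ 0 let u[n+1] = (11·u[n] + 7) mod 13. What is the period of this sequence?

12

Computing terms: u[0] = 9; u[1] = 2; u[2] = 3; u[3] = 1; u[4] = 5; u[5] = 10; u[6] = 0; u[7] = 7; u[8] = 6; u[9] = 8; u[10] = 4; u[11] = 12; u[12] = 9.
The sequence repeats with period 12.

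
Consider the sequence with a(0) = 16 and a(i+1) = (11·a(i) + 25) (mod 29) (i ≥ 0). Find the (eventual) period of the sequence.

We have a(0) = 16,  a(1) = 27,  a(2) = 3,  a(3) = 0,  a(4) = 25,  a(5) = 10,  a(6) = 19,  a(7) = 2,  a(8) = 18,  a(9) = 20,  a(10) = 13,  a(11) = 23,  a(12) = 17,  a(13) = 9,  a(14) = 8,  a(15) = 26,  a(16) = 21,  a(17) = 24,  a(18) = 28,  a(19) = 14,  a(20) = 5,  a(21) = 22,  a(22) = 6,  a(23) = 4,  a(24) = 11,  a(25) = 1,  a(26) = 7,  a(27) = 15,  a(28) = 16.
Since a(28) = a(0) = 16, the sequence is periodic with period 28.

28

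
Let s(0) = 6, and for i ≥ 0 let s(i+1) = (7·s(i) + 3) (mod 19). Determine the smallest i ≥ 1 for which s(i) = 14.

2

s(0) = 6,  s(1) = 7,  s(2) = 14,  s(3) = 6.
Since s(3) = s(0) = 6, the sequence is periodic with period 3.
The value 14 first appears (with i ≥ 1) at s(2).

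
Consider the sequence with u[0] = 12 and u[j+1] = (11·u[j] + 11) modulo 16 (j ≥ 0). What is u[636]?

Listing terms: u[0] = 12; u[1] = 15; u[2] = 0; u[3] = 11; u[4] = 4; u[5] = 7; u[6] = 8; u[7] = 3; u[8] = 12.
Since u[8] = u[0] = 12, the sequence is periodic with period 8.
(636 - 0) mod 8 = 4, so u[636] = u[4] = 4.

4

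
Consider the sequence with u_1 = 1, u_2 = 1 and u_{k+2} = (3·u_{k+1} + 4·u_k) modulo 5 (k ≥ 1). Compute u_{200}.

We have u_1 = 1,  u_2 = 1,  u_3 = 2,  u_4 = 0,  u_5 = 3,  u_6 = 4,  u_7 = 4,  u_8 = 3,  u_9 = 0,  u_{10} = 2,  u_{11} = 1,  u_{12} = 1.
Since (u_{11}, u_{12}) = (u_1, u_2) = (1, 1) (two consecutive terms determine the rest), the sequence is periodic with period 10.
So u_{200} = u_{1 + ((200-1) mod 10)} = u_{10} = 2.

2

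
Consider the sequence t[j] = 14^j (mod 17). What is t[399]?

t[0] = 1,  t[1] = 14,  t[2] = 9,  t[3] = 7,  t[4] = 13,  t[5] = 12,  t[6] = 15,  t[7] = 6,  t[8] = 16,  t[9] = 3,  t[10] = 8,  t[11] = 10,  t[12] = 4,  t[13] = 5,  t[14] = 2,  t[15] = 11,  t[16] = 1.
The sequence repeats with period 16.
(399 - 0) mod 16 = 15, so t[399] = t[15] = 11.

11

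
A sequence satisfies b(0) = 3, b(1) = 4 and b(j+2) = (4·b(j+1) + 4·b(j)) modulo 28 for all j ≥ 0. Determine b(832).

8

We have b(0) = 3, b(1) = 4, b(2) = 0, b(3) = 16, b(4) = 8, b(5) = 12, b(6) = 24, b(7) = 4, b(8) = 0.
Since (b(7), b(8)) = (b(1), b(2)) = (4, 0) (two consecutive terms determine the rest), the sequence is eventually periodic: after a pre-period of length 1 it cycles with period 6.
For j ≥ 1, b(j) depends only on (j - 1) mod 6. (832 - 1) mod 6 = 3, so b(832) = b(4) = 8.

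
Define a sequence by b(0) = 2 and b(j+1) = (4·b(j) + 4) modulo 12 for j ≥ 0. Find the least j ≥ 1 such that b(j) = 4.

Computing terms: b(0) = 2; b(1) = 0; b(2) = 4; b(3) = 8; b(4) = 0.
Since b(4) = b(1) = 0, the sequence is eventually periodic: after a pre-period of length 1 it cycles with period 3.
The value 4 first appears (with j ≥ 1) at b(2).

2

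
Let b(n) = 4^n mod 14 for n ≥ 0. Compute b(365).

Listing terms: b(0) = 1; b(1) = 4; b(2) = 2; b(3) = 8; b(4) = 4.
Since b(4) = b(1) = 4, the sequence is eventually periodic: after a pre-period of length 1 it cycles with period 3.
For n ≥ 1, b(n) depends only on (n - 1) mod 3. (365 - 1) mod 3 = 1, so b(365) = b(2) = 2.

2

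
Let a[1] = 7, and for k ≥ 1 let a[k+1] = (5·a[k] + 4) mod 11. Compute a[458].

1

We have a[1] = 7, a[2] = 6, a[3] = 1, a[4] = 9, a[5] = 5, a[6] = 7.
The sequence repeats with period 5.
So a[458] = a[1 + ((458-1) mod 5)] = a[3] = 1.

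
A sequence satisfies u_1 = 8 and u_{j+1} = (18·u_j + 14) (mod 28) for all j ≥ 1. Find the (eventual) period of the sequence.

Listing terms: u_1 = 8, u_2 = 18, u_3 = 2, u_4 = 22, u_5 = 18.
Since u_5 = u_2 = 18, the sequence is eventually periodic: after a pre-period of length 1 it cycles with period 3.

3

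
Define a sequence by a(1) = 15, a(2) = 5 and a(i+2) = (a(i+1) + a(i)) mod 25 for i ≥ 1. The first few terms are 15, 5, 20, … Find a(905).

We have a(1) = 15,  a(2) = 5,  a(3) = 20,  a(4) = 0,  a(5) = 20,  a(6) = 20,  a(7) = 15,  a(8) = 10,  a(9) = 0,  a(10) = 10,  a(11) = 10,  a(12) = 20,  a(13) = 5,  a(14) = 0,  a(15) = 5,  a(16) = 5,  a(17) = 10,  a(18) = 15,  a(19) = 0,  a(20) = 15,  a(21) = 15,  a(22) = 5.
The sequence repeats with period 20.
So a(905) = a(1 + ((905-1) mod 20)) = a(5) = 20.

20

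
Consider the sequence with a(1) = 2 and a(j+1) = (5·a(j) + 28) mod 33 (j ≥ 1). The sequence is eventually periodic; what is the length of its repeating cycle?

Computing terms: a(1) = 2, a(2) = 5, a(3) = 20, a(4) = 29, a(5) = 8, a(6) = 2.
Since a(6) = a(1) = 2, the sequence is periodic with period 5.

5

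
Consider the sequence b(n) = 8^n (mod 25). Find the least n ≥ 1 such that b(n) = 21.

4

b(0) = 1, b(1) = 8, b(2) = 14, b(3) = 12, b(4) = 21, b(5) = 18, b(6) = 19, b(7) = 2, b(8) = 16, b(9) = 3, b(10) = 24, b(11) = 17, b(12) = 11, b(13) = 13, b(14) = 4, b(15) = 7, b(16) = 6, b(17) = 23, b(18) = 9, b(19) = 22, b(20) = 1.
Since b(20) = b(0) = 1, the sequence is periodic with period 20.
The value 21 first appears (with n ≥ 1) at b(4).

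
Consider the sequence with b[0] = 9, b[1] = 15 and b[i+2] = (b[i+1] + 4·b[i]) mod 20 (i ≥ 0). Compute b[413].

b[0] = 9,  b[1] = 15,  b[2] = 11,  b[3] = 11,  b[4] = 15,  b[5] = 19,  b[6] = 19,  b[7] = 15,  b[8] = 11.
Since (b[7], b[8]) = (b[1], b[2]) = (15, 11) (two consecutive terms determine the rest), the sequence is eventually periodic: after a pre-period of length 1 it cycles with period 6.
For i ≥ 1, b[i] depends only on (i - 1) mod 6. (413 - 1) mod 6 = 4, so b[413] = b[5] = 19.

19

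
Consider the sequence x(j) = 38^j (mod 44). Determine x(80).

12

x(1) = 38,  x(2) = 36,  x(3) = 4,  x(4) = 20,  x(5) = 12,  x(6) = 16,  x(7) = 36.
Since x(7) = x(2) = 36, the sequence is eventually periodic: after a pre-period of length 1 it cycles with period 5.
For j ≥ 2, x(j) depends only on (j - 2) mod 5. (80 - 2) mod 5 = 3, so x(80) = x(5) = 12.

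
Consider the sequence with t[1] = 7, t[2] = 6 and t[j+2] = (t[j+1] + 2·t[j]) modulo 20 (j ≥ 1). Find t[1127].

0

Listing terms: t[1] = 7; t[2] = 6; t[3] = 0; t[4] = 12; t[5] = 12; t[6] = 16; t[7] = 0; t[8] = 12.
Since (t[7], t[8]) = (t[3], t[4]) = (0, 12) (two consecutive terms determine the rest), the sequence is eventually periodic: after a pre-period of length 2 it cycles with period 4.
For j ≥ 3, t[j] depends only on (j - 3) mod 4. (1127 - 3) mod 4 = 0, so t[1127] = t[3] = 0.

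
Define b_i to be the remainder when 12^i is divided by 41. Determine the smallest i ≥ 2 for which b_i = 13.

13

Computing terms: b_1 = 12,  b_2 = 21,  b_3 = 6,  b_4 = 31,  b_5 = 3,  b_6 = 36,  b_7 = 22,  b_8 = 18,  b_9 = 11,  b_{10} = 9,  b_{11} = 26,  b_{12} = 25,  b_{13} = 13,  b_{14} = 33,  b_{15} = 27,  b_{16} = 37,  b_{17} = 34,  b_{18} = 39,  b_{19} = 17,  b_{20} = 40,  b_{21} = 29,  b_{22} = 20,  b_{23} = 35,  b_{24} = 10,  b_{25} = 38,  b_{26} = 5,  b_{27} = 19,  b_{28} = 23,  b_{29} = 30,  b_{30} = 32,  b_{31} = 15,  b_{32} = 16,  b_{33} = 28,  b_{34} = 8,  b_{35} = 14,  b_{36} = 4,  b_{37} = 7,  b_{38} = 2,  b_{39} = 24,  b_{40} = 1,  b_{41} = 12.
Since b_{41} = b_1 = 12, the sequence is periodic with period 40.
The value 13 first appears (with i ≥ 2) at b_{13}.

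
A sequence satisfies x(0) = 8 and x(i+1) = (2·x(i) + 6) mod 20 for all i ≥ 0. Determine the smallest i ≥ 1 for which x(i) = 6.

Listing terms: x(0) = 8; x(1) = 2; x(2) = 10; x(3) = 6; x(4) = 18; x(5) = 2.
Since x(5) = x(1) = 2, the sequence is eventually periodic: after a pre-period of length 1 it cycles with period 4.
The value 6 first appears (with i ≥ 1) at x(3).

3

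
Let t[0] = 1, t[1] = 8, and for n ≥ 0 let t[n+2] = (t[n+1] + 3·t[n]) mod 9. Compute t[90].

8

Computing terms: t[0] = 1, t[1] = 8, t[2] = 2, t[3] = 8, t[4] = 5, t[5] = 2, t[6] = 8.
Since (t[5], t[6]) = (t[2], t[3]) = (2, 8) (two consecutive terms determine the rest), the sequence is eventually periodic: after a pre-period of length 2 it cycles with period 3.
For n ≥ 2, t[n] depends only on (n - 2) mod 3. (90 - 2) mod 3 = 1, so t[90] = t[3] = 8.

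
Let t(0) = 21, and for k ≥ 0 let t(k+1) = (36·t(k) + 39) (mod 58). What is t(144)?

17

We have t(0) = 21; t(1) = 41; t(2) = 7; t(3) = 1; t(4) = 17; t(5) = 13; t(6) = 43; t(7) = 21.
The sequence repeats with period 7.
So t(144) = t(0 + ((144-0) mod 7)) = t(4) = 17.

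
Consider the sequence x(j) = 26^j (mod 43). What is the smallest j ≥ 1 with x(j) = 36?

We have x(0) = 1; x(1) = 26; x(2) = 31; x(3) = 32; x(4) = 15; x(5) = 3; x(6) = 35; x(7) = 7; x(8) = 10; x(9) = 2; x(10) = 9; x(11) = 19; x(12) = 21; x(13) = 30; x(14) = 6; x(15) = 27; x(16) = 14; x(17) = 20; x(18) = 4; x(19) = 18; x(20) = 38; x(21) = 42; x(22) = 17; x(23) = 12; x(24) = 11; x(25) = 28; x(26) = 40; x(27) = 8; x(28) = 36; x(29) = 33; x(30) = 41; x(31) = 34; x(32) = 24; x(33) = 22; x(34) = 13; x(35) = 37; x(36) = 16; x(37) = 29; x(38) = 23; x(39) = 39; x(40) = 25; x(41) = 5; x(42) = 1.
Since x(42) = x(0) = 1, the sequence is periodic with period 42.
The value 36 first appears (with j ≥ 1) at x(28).

28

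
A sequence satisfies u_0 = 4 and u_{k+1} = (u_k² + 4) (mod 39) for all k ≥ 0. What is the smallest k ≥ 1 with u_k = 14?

Listing terms: u_0 = 4; u_1 = 20; u_2 = 14; u_3 = 5; u_4 = 29; u_5 = 26; u_6 = 17; u_7 = 20.
Since u_7 = u_1 = 20, the sequence is eventually periodic: after a pre-period of length 1 it cycles with period 6.
The value 14 first appears (with k ≥ 1) at u_2.

2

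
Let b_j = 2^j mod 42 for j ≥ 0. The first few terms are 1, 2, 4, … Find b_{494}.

b_0 = 1,  b_1 = 2,  b_2 = 4,  b_3 = 8,  b_4 = 16,  b_5 = 32,  b_6 = 22,  b_7 = 2.
Since b_7 = b_1 = 2, the sequence is eventually periodic: after a pre-period of length 1 it cycles with period 6.
For j ≥ 1, b_j depends only on (j - 1) mod 6. (494 - 1) mod 6 = 1, so b_{494} = b_2 = 4.

4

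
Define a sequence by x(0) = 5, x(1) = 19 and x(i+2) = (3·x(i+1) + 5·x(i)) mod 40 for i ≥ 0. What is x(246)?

17

We have x(0) = 5; x(1) = 19; x(2) = 2; x(3) = 21; x(4) = 33; x(5) = 4; x(6) = 17; x(7) = 31; x(8) = 18; x(9) = 9; x(10) = 37; x(11) = 36; x(12) = 13; x(13) = 19; x(14) = 2.
Since (x(13), x(14)) = (x(1), x(2)) = (19, 2) (two consecutive terms determine the rest), the sequence is eventually periodic: after a pre-period of length 1 it cycles with period 12.
For i ≥ 1, x(i) depends only on (i - 1) mod 12. (246 - 1) mod 12 = 5, so x(246) = x(6) = 17.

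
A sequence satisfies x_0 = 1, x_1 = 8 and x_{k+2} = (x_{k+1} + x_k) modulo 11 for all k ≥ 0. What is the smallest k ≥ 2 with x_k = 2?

7

x_0 = 1; x_1 = 8; x_2 = 9; x_3 = 6; x_4 = 4; x_5 = 10; x_6 = 3; x_7 = 2; x_8 = 5; x_9 = 7; x_{10} = 1; x_{11} = 8.
Since (x_{10}, x_{11}) = (x_0, x_1) = (1, 8) (two consecutive terms determine the rest), the sequence is periodic with period 10.
The value 2 first appears (with k ≥ 2) at x_7.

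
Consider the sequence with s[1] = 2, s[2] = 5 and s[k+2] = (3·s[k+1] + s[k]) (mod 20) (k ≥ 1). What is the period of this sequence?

12

We have s[1] = 2, s[2] = 5, s[3] = 17, s[4] = 16, s[5] = 5, s[6] = 11, s[7] = 18, s[8] = 5, s[9] = 13, s[10] = 4, s[11] = 5, s[12] = 19, s[13] = 2, s[14] = 5.
The sequence repeats with period 12.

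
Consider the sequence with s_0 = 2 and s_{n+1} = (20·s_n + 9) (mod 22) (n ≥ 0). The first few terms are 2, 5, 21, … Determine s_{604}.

Listing terms: s_0 = 2,  s_1 = 5,  s_2 = 21,  s_3 = 11,  s_4 = 9,  s_5 = 13,  s_6 = 5.
Since s_6 = s_1 = 5, the sequence is eventually periodic: after a pre-period of length 1 it cycles with period 5.
For n ≥ 1, s_n depends only on (n - 1) mod 5. (604 - 1) mod 5 = 3, so s_{604} = s_4 = 9.

9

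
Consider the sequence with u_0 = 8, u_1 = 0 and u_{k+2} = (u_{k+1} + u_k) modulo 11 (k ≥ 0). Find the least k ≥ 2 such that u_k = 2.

5

Computing terms: u_0 = 8; u_1 = 0; u_2 = 8; u_3 = 8; u_4 = 5; u_5 = 2; u_6 = 7; u_7 = 9; u_8 = 5; u_9 = 3; u_{10} = 8; u_{11} = 0.
The sequence repeats with period 10.
The value 2 first appears (with k ≥ 2) at u_5.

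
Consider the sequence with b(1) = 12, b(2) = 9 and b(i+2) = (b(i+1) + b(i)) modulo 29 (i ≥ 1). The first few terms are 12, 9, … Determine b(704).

Listing terms: b(1) = 12,  b(2) = 9,  b(3) = 21,  b(4) = 1,  b(5) = 22,  b(6) = 23,  b(7) = 16,  b(8) = 10,  b(9) = 26,  b(10) = 7,  b(11) = 4,  b(12) = 11,  b(13) = 15,  b(14) = 26,  b(15) = 12,  b(16) = 9.
The sequence repeats with period 14.
So b(704) = b(1 + ((704-1) mod 14)) = b(4) = 1.

1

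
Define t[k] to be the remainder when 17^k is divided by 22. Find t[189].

13

Computing terms: t[1] = 17; t[2] = 3; t[3] = 7; t[4] = 9; t[5] = 21; t[6] = 5; t[7] = 19; t[8] = 15; t[9] = 13; t[10] = 1; t[11] = 17.
Since t[11] = t[1] = 17, the sequence is periodic with period 10.
So t[189] = t[1 + ((189-1) mod 10)] = t[9] = 13.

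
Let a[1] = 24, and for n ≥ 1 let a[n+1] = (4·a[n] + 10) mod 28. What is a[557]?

22

Listing terms: a[1] = 24, a[2] = 22, a[3] = 14, a[4] = 10, a[5] = 22.
Since a[5] = a[2] = 22, the sequence is eventually periodic: after a pre-period of length 1 it cycles with period 3.
For n ≥ 2, a[n] depends only on (n - 2) mod 3. (557 - 2) mod 3 = 0, so a[557] = a[2] = 22.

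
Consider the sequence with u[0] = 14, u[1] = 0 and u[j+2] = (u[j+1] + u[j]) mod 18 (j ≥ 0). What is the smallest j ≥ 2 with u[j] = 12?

Listing terms: u[0] = 14,  u[1] = 0,  u[2] = 14,  u[3] = 14,  u[4] = 10,  u[5] = 6,  u[6] = 16,  u[7] = 4,  u[8] = 2,  u[9] = 6,  u[10] = 8,  u[11] = 14,  u[12] = 4,  u[13] = 0,  u[14] = 4,  u[15] = 4,  u[16] = 8,  u[17] = 12,  u[18] = 2,  u[19] = 14,  u[20] = 16,  u[21] = 12,  u[22] = 10,  u[23] = 4,  u[24] = 14,  u[25] = 0.
The sequence repeats with period 24.
The value 12 first appears (with j ≥ 2) at u[17].

17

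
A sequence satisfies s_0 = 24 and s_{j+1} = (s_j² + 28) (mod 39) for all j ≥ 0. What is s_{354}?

38

Listing terms: s_0 = 24,  s_1 = 19,  s_2 = 38,  s_3 = 29,  s_4 = 11,  s_5 = 32,  s_6 = 38.
Since s_6 = s_2 = 38, the sequence is eventually periodic: after a pre-period of length 2 it cycles with period 4.
For j ≥ 2, s_j depends only on (j - 2) mod 4. (354 - 2) mod 4 = 0, so s_{354} = s_2 = 38.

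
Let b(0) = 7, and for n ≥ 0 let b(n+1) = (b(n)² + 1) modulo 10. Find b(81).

2

We have b(0) = 7,  b(1) = 0,  b(2) = 1,  b(3) = 2,  b(4) = 5,  b(5) = 6,  b(6) = 7.
Since b(6) = b(0) = 7, the sequence is periodic with period 6.
(81 - 0) mod 6 = 3, so b(81) = b(3) = 2.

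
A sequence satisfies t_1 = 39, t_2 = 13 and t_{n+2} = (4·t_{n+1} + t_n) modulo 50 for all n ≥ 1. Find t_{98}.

Computing terms: t_1 = 39,  t_2 = 13,  t_3 = 41,  t_4 = 27,  t_5 = 49,  t_6 = 23,  t_7 = 41,  t_8 = 37,  t_9 = 39,  t_{10} = 43,  t_{11} = 11,  t_{12} = 37,  t_{13} = 9,  t_{14} = 23,  t_{15} = 1,  t_{16} = 27,  t_{17} = 9,  t_{18} = 13,  t_{19} = 11,  t_{20} = 7,  t_{21} = 39,  t_{22} = 13.
The sequence repeats with period 20.
So t_{98} = t_{1 + ((98-1) mod 20)} = t_{18} = 13.

13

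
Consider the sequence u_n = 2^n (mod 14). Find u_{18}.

8

Computing terms: u_0 = 1; u_1 = 2; u_2 = 4; u_3 = 8; u_4 = 2.
Since u_4 = u_1 = 2, the sequence is eventually periodic: after a pre-period of length 1 it cycles with period 3.
For n ≥ 1, u_n depends only on (n - 1) mod 3. (18 - 1) mod 3 = 2, so u_{18} = u_3 = 8.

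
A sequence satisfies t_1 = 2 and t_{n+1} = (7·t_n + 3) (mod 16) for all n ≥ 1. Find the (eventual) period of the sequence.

4

t_1 = 2,  t_2 = 1,  t_3 = 10,  t_4 = 9,  t_5 = 2.
Since t_5 = t_1 = 2, the sequence is periodic with period 4.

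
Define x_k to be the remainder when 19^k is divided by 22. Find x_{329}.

Computing terms: x_1 = 19; x_2 = 9; x_3 = 17; x_4 = 15; x_5 = 21; x_6 = 3; x_7 = 13; x_8 = 5; x_9 = 7; x_{10} = 1; x_{11} = 19.
Since x_{11} = x_1 = 19, the sequence is periodic with period 10.
(329 - 1) mod 10 = 8, so x_{329} = x_9 = 7.

7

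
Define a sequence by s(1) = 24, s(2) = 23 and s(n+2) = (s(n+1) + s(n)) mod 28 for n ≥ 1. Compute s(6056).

s(1) = 24; s(2) = 23; s(3) = 19; s(4) = 14; s(5) = 5; s(6) = 19; s(7) = 24; s(8) = 15; s(9) = 11; s(10) = 26; s(11) = 9; s(12) = 7; s(13) = 16; s(14) = 23; s(15) = 11; s(16) = 6; s(17) = 17; s(18) = 23; s(19) = 12; s(20) = 7; s(21) = 19; s(22) = 26; s(23) = 17; s(24) = 15; s(25) = 4; s(26) = 19; s(27) = 23; s(28) = 14; s(29) = 9; s(30) = 23; s(31) = 4; s(32) = 27; s(33) = 3; s(34) = 2; s(35) = 5; s(36) = 7; s(37) = 12; s(38) = 19; s(39) = 3; s(40) = 22; s(41) = 25; s(42) = 19; s(43) = 16; s(44) = 7; s(45) = 23; s(46) = 2; s(47) = 25; s(48) = 27; s(49) = 24; s(50) = 23.
The sequence repeats with period 48.
So s(6056) = s(1 + ((6056-1) mod 48)) = s(8) = 15.

15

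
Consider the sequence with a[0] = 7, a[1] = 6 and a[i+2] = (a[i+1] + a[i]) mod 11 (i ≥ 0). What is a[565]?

a[0] = 7, a[1] = 6, a[2] = 2, a[3] = 8, a[4] = 10, a[5] = 7, a[6] = 6.
Since (a[5], a[6]) = (a[0], a[1]) = (7, 6) (two consecutive terms determine the rest), the sequence is periodic with period 5.
(565 - 0) mod 5 = 0, so a[565] = a[0] = 7.

7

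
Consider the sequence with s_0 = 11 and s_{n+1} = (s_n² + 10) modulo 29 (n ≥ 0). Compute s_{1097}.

Computing terms: s_0 = 11; s_1 = 15; s_2 = 3; s_3 = 19; s_4 = 23; s_5 = 17; s_6 = 9; s_7 = 4; s_8 = 26; s_9 = 19.
Since s_9 = s_3 = 19, the sequence is eventually periodic: after a pre-period of length 3 it cycles with period 6.
For n ≥ 3, s_n depends only on (n - 3) mod 6. (1097 - 3) mod 6 = 2, so s_{1097} = s_5 = 17.

17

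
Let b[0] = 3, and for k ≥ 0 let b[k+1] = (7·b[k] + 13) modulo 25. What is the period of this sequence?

4

Listing terms: b[0] = 3,  b[1] = 9,  b[2] = 1,  b[3] = 20,  b[4] = 3.
The sequence repeats with period 4.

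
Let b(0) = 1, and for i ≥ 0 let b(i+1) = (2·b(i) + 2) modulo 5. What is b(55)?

Computing terms: b(0) = 1, b(1) = 4, b(2) = 0, b(3) = 2, b(4) = 1.
Since b(4) = b(0) = 1, the sequence is periodic with period 4.
(55 - 0) mod 4 = 3, so b(55) = b(3) = 2.

2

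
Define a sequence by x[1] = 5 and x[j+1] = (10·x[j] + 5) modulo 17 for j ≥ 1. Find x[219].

x[1] = 5; x[2] = 4; x[3] = 11; x[4] = 13; x[5] = 16; x[6] = 12; x[7] = 6; x[8] = 14; x[9] = 9; x[10] = 10; x[11] = 3; x[12] = 1; x[13] = 15; x[14] = 2; x[15] = 8; x[16] = 0; x[17] = 5.
The sequence repeats with period 16.
(219 - 1) mod 16 = 10, so x[219] = x[11] = 3.

3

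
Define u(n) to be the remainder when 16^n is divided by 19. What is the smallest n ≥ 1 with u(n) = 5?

4

u(0) = 1,  u(1) = 16,  u(2) = 9,  u(3) = 11,  u(4) = 5,  u(5) = 4,  u(6) = 7,  u(7) = 17,  u(8) = 6,  u(9) = 1.
Since u(9) = u(0) = 1, the sequence is periodic with period 9.
The value 5 first appears (with n ≥ 1) at u(4).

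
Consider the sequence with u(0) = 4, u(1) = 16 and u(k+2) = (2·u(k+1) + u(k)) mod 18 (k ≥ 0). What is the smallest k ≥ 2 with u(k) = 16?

3

u(0) = 4; u(1) = 16; u(2) = 0; u(3) = 16; u(4) = 14; u(5) = 8; u(6) = 12; u(7) = 14; u(8) = 4; u(9) = 4; u(10) = 12; u(11) = 10; u(12) = 14; u(13) = 2; u(14) = 0; u(15) = 2; u(16) = 4; u(17) = 10; u(18) = 6; u(19) = 4; u(20) = 14; u(21) = 14; u(22) = 6; u(23) = 8; u(24) = 4; u(25) = 16.
Since (u(24), u(25)) = (u(0), u(1)) = (4, 16) (two consecutive terms determine the rest), the sequence is periodic with period 24.
The value 16 first appears (with k ≥ 2) at u(3).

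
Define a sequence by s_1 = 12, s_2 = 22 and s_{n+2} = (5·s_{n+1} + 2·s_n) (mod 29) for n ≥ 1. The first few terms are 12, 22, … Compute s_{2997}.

Listing terms: s_1 = 12,  s_2 = 22,  s_3 = 18,  s_4 = 18,  s_5 = 10,  s_6 = 28,  s_7 = 15,  s_8 = 15,  s_9 = 18,  s_{10} = 4,  s_{11} = 27,  s_{12} = 27,  s_{13} = 15,  s_{14} = 13,  s_{15} = 8,  s_{16} = 8,  s_{17} = 27,  s_{18} = 6,  s_{19} = 26,  s_{20} = 26,  s_{21} = 8,  s_{22} = 5,  s_{23} = 12,  s_{24} = 12,  s_{25} = 26,  s_{26} = 9,  s_{27} = 10,  s_{28} = 10,  s_{29} = 12,  s_{30} = 22.
The sequence repeats with period 28.
So s_{2997} = s_{1 + ((2997-1) mod 28)} = s_1 = 12.

12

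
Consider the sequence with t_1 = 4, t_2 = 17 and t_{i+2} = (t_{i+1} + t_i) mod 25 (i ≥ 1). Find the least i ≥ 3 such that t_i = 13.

Listing terms: t_1 = 4,  t_2 = 17,  t_3 = 21,  t_4 = 13,  t_5 = 9,  t_6 = 22,  t_7 = 6,  t_8 = 3,  t_9 = 9,  t_{10} = 12,  t_{11} = 21,  t_{12} = 8,  t_{13} = 4,  t_{14} = 12,  t_{15} = 16,  t_{16} = 3,  t_{17} = 19,  t_{18} = 22,  t_{19} = 16,  t_{20} = 13,  t_{21} = 4,  t_{22} = 17.
Since (t_{21}, t_{22}) = (t_1, t_2) = (4, 17) (two consecutive terms determine the rest), the sequence is periodic with period 20.
The value 13 first appears (with i ≥ 3) at t_4.

4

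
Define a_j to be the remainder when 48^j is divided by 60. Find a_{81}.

a_0 = 1; a_1 = 48; a_2 = 24; a_3 = 12; a_4 = 36; a_5 = 48.
Since a_5 = a_1 = 48, the sequence is eventually periodic: after a pre-period of length 1 it cycles with period 4.
For j ≥ 1, a_j depends only on (j - 1) mod 4. (81 - 1) mod 4 = 0, so a_{81} = a_1 = 48.

48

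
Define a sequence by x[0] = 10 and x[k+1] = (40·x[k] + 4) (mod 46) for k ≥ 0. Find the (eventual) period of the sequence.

22

We have x[0] = 10, x[1] = 36, x[2] = 18, x[3] = 34, x[4] = 30, x[5] = 8, x[6] = 2, x[7] = 38, x[8] = 6, x[9] = 14, x[10] = 12, x[11] = 24, x[12] = 44, x[13] = 16, x[14] = 0, x[15] = 4, x[16] = 26, x[17] = 32, x[18] = 42, x[19] = 28, x[20] = 20, x[21] = 22, x[22] = 10.
Since x[22] = x[0] = 10, the sequence is periodic with period 22.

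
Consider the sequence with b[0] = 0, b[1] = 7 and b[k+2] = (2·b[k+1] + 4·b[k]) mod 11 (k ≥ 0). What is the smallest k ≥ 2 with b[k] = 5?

We have b[0] = 0; b[1] = 7; b[2] = 3; b[3] = 1; b[4] = 3; b[5] = 10; b[6] = 10; b[7] = 5; b[8] = 6; b[9] = 10; b[10] = 0; b[11] = 7.
The sequence repeats with period 10.
The value 5 first appears (with k ≥ 2) at b[7].

7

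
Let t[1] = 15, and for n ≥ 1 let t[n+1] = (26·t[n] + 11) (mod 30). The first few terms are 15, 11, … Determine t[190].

29

Computing terms: t[1] = 15,  t[2] = 11,  t[3] = 27,  t[4] = 23,  t[5] = 9,  t[6] = 5,  t[7] = 21,  t[8] = 17,  t[9] = 3,  t[10] = 29,  t[11] = 15.
The sequence repeats with period 10.
So t[190] = t[1 + ((190-1) mod 10)] = t[10] = 29.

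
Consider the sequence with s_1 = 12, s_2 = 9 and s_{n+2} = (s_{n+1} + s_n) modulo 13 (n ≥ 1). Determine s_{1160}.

5

Listing terms: s_1 = 12; s_2 = 9; s_3 = 8; s_4 = 4; s_5 = 12; s_6 = 3; s_7 = 2; s_8 = 5; s_9 = 7; s_{10} = 12; s_{11} = 6; s_{12} = 5; s_{13} = 11; s_{14} = 3; s_{15} = 1; s_{16} = 4; s_{17} = 5; s_{18} = 9; s_{19} = 1; s_{20} = 10; s_{21} = 11; s_{22} = 8; s_{23} = 6; s_{24} = 1; s_{25} = 7; s_{26} = 8; s_{27} = 2; s_{28} = 10; s_{29} = 12; s_{30} = 9.
Since (s_{29}, s_{30}) = (s_1, s_2) = (12, 9) (two consecutive terms determine the rest), the sequence is periodic with period 28.
(1160 - 1) mod 28 = 11, so s_{1160} = s_{12} = 5.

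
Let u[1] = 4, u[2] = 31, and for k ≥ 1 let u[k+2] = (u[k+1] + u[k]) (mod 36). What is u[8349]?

We have u[1] = 4, u[2] = 31, u[3] = 35, u[4] = 30, u[5] = 29, u[6] = 23, u[7] = 16, u[8] = 3, u[9] = 19, u[10] = 22, u[11] = 5, u[12] = 27, u[13] = 32, u[14] = 23, u[15] = 19, u[16] = 6, u[17] = 25, u[18] = 31, u[19] = 20, u[20] = 15, u[21] = 35, u[22] = 14, u[23] = 13, u[24] = 27, u[25] = 4, u[26] = 31.
Since (u[25], u[26]) = (u[1], u[2]) = (4, 31) (two consecutive terms determine the rest), the sequence is periodic with period 24.
(8349 - 1) mod 24 = 20, so u[8349] = u[21] = 35.

35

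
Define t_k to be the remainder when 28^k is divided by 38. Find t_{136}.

28

Computing terms: t_0 = 1,  t_1 = 28,  t_2 = 24,  t_3 = 26,  t_4 = 6,  t_5 = 16,  t_6 = 30,  t_7 = 4,  t_8 = 36,  t_9 = 20,  t_{10} = 28.
Since t_{10} = t_1 = 28, the sequence is eventually periodic: after a pre-period of length 1 it cycles with period 9.
For k ≥ 1, t_k depends only on (k - 1) mod 9. (136 - 1) mod 9 = 0, so t_{136} = t_1 = 28.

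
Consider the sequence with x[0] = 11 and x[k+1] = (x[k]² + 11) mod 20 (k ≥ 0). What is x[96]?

We have x[0] = 11; x[1] = 12; x[2] = 15; x[3] = 16; x[4] = 7; x[5] = 0; x[6] = 11.
The sequence repeats with period 6.
So x[96] = x[0 + ((96-0) mod 6)] = x[0] = 11.

11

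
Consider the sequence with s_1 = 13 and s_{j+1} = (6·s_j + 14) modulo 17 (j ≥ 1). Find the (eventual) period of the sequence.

16

Listing terms: s_1 = 13,  s_2 = 7,  s_3 = 5,  s_4 = 10,  s_5 = 6,  s_6 = 16,  s_7 = 8,  s_8 = 11,  s_9 = 12,  s_{10} = 1,  s_{11} = 3,  s_{12} = 15,  s_{13} = 2,  s_{14} = 9,  s_{15} = 0,  s_{16} = 14,  s_{17} = 13.
Since s_{17} = s_1 = 13, the sequence is periodic with period 16.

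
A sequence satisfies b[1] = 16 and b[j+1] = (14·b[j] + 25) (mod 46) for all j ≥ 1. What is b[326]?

31

Computing terms: b[1] = 16, b[2] = 19, b[3] = 15, b[4] = 5, b[5] = 3, b[6] = 21, b[7] = 43, b[8] = 29, b[9] = 17, b[10] = 33, b[11] = 27, b[12] = 35, b[13] = 9, b[14] = 13, b[15] = 23, b[16] = 25, b[17] = 7, b[18] = 31, b[19] = 45, b[20] = 11, b[21] = 41, b[22] = 1, b[23] = 39, b[24] = 19.
Since b[24] = b[2] = 19, the sequence is eventually periodic: after a pre-period of length 1 it cycles with period 22.
For j ≥ 2, b[j] depends only on (j - 2) mod 22. (326 - 2) mod 22 = 16, so b[326] = b[18] = 31.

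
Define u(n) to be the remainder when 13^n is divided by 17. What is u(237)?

13

We have u(1) = 13,  u(2) = 16,  u(3) = 4,  u(4) = 1,  u(5) = 13.
The sequence repeats with period 4.
(237 - 1) mod 4 = 0, so u(237) = u(1) = 13.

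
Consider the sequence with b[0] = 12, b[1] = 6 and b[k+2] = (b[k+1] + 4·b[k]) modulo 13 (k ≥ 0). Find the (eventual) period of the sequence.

b[0] = 12,  b[1] = 6,  b[2] = 2,  b[3] = 0,  b[4] = 8,  b[5] = 8,  b[6] = 1,  b[7] = 7,  b[8] = 11,  b[9] = 0,  b[10] = 5,  b[11] = 5,  b[12] = 12,  b[13] = 6.
The sequence repeats with period 12.

12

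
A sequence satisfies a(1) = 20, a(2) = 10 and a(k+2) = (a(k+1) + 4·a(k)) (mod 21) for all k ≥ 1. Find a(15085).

a(1) = 20, a(2) = 10, a(3) = 6, a(4) = 4, a(5) = 7, a(6) = 2, a(7) = 9, a(8) = 17, a(9) = 11, a(10) = 16, a(11) = 18, a(12) = 19, a(13) = 7, a(14) = 20, a(15) = 6, a(16) = 2, a(17) = 5, a(18) = 13, a(19) = 12, a(20) = 1, a(21) = 7, a(22) = 11, a(23) = 18, a(24) = 20, a(25) = 8, a(26) = 4, a(27) = 15, a(28) = 10, a(29) = 7, a(30) = 5, a(31) = 12, a(32) = 11, a(33) = 17, a(34) = 19, a(35) = 3, a(36) = 16, a(37) = 7, a(38) = 8, a(39) = 15, a(40) = 5, a(41) = 2, a(42) = 1, a(43) = 9, a(44) = 13, a(45) = 7, a(46) = 17, a(47) = 3, a(48) = 8, a(49) = 20, a(50) = 10.
Since (a(49), a(50)) = (a(1), a(2)) = (20, 10) (two consecutive terms determine the rest), the sequence is periodic with period 48.
(15085 - 1) mod 48 = 12, so a(15085) = a(13) = 7.

7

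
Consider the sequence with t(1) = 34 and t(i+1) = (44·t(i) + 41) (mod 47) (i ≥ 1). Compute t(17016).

t(1) = 34,  t(2) = 33,  t(3) = 36,  t(4) = 27,  t(5) = 7,  t(6) = 20,  t(7) = 28,  t(8) = 4,  t(9) = 29,  t(10) = 1,  t(11) = 38,  t(12) = 21,  t(13) = 25,  t(14) = 13,  t(15) = 2,  t(16) = 35,  t(17) = 30,  t(18) = 45,  t(19) = 0,  t(20) = 41,  t(21) = 12,  t(22) = 5,  t(23) = 26,  t(24) = 10,  t(25) = 11,  t(26) = 8,  t(27) = 17,  t(28) = 37,  t(29) = 24,  t(30) = 16,  t(31) = 40,  t(32) = 15,  t(33) = 43,  t(34) = 6,  t(35) = 23,  t(36) = 19,  t(37) = 31,  t(38) = 42,  t(39) = 9,  t(40) = 14,  t(41) = 46,  t(42) = 44,  t(43) = 3,  t(44) = 32,  t(45) = 39,  t(46) = 18,  t(47) = 34.
Since t(47) = t(1) = 34, the sequence is periodic with period 46.
(17016 - 1) mod 46 = 41, so t(17016) = t(42) = 44.

44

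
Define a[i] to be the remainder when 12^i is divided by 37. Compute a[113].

7

Listing terms: a[0] = 1, a[1] = 12, a[2] = 33, a[3] = 26, a[4] = 16, a[5] = 7, a[6] = 10, a[7] = 9, a[8] = 34, a[9] = 1.
The sequence repeats with period 9.
(113 - 0) mod 9 = 5, so a[113] = a[5] = 7.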